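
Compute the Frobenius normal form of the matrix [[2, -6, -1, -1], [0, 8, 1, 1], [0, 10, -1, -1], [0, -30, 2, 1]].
R = [[2, 0, 0, 0], [0, 0, 0, 18], [0, 1, 0, -21], [0, 0, 1, 8]]

The invariant factors of A (the non-unit diagonal entries of the Smith normal form of xI - A over ℚ[x]) are x - 2, (x - 3)^2(x - 2), each dividing the next. The characteristic polynomial is their product, (x - 3)^2(x - 2)^2.

The rational canonical form is the block-diagonal matrix of companion matrices C(f_i):
R = [[2, 0, 0, 0], [0, 0, 0, 18], [0, 1, 0, -21], [0, 0, 1, 8]].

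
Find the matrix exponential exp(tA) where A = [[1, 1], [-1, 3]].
A has Jordan form J = [[2, 1], [0, 2]] with A = PJP^{-1}, so e^{tA} = P e^{tJ} P^{-1}.

For a Jordan block J_k(λ), e^{tJ_k(λ)} = e^{λt} · (I + tN + t^2 N^2/2! + ... + t^{k-1} N^{k-1}/(k-1)!) where N is the nilpotent superdiagonal part.

Assembling the blocks and conjugating back gives the entries of e^{tA} as shown above.

e^{tA} = [[(1 - t)*e^{2*t}, t*e^{2*t}], [-t*e^{2*t}, (t + 1)*e^{2*t}]]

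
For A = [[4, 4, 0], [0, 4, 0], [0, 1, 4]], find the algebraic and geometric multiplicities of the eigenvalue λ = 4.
The characteristic polynomial is (x - 4)^3, so the factor x - 4 appears with exponent 3: the algebraic multiplicity is 3.

rank(A - 4I) = 1, so the eigenspace has dimension 3 - 1 = 2: the geometric multiplicity is 2.

Since 2 < 3, A is not diagonalizable.

algebraic multiplicity 3, geometric multiplicity 2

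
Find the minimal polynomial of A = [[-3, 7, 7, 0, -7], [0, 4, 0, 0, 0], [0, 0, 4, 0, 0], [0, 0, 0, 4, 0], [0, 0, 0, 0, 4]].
m_A(x) = (x - 4)(x + 3)

The characteristic polynomial factors as (x - 4)^4(x + 3). The minimal polynomial is ∏(x - λ)^{k_λ} where k_λ is the size of the largest Jordan block at λ.

For λ = -3: rank(A + 3I) = 4, and the largest Jordan block has size 1 (the smallest k with rank((A + 3I)^k) = rank((A + 3I)^(k+1))).
For λ = 4: rank(A - 4I) = 1, and the largest Jordan block has size 1 (the smallest k with rank((A - 4I)^k) = rank((A - 4I)^(k+1))).

So m_A(x) = (x - 4)(x + 3).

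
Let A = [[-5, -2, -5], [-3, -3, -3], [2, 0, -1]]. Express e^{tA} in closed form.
A has Jordan form J = [[-3, 1, 0], [0, -3, 1], [0, 0, -3]] with A = PJP^{-1}, so e^{tA} = P e^{tJ} P^{-1}.

For a Jordan block J_k(λ), e^{tJ_k(λ)} = e^{λt} · (I + tN + t^2 N^2/2! + ... + t^{k-1} N^{k-1}/(k-1)!) where N is the nilpotent superdiagonal part.

Assembling the blocks and conjugating back gives the entries of e^{tA} as shown above.

e^{tA} = [[(1 - 2*t)*e^{-3*t}, 2*t*(t - 1)*e^{-3*t}, t*(3*t - 5)*e^{-3*t}], [-3*t*e^{-3*t}, (3*t^2 + 1)*e^{-3*t}, 3*t*(3*t - 2)*e^{-3*t}/2], [2*t*e^{-3*t}, -2*t^2*e^{-3*t}, (-3*t^2 + 2*t + 1)*e^{-3*t}]]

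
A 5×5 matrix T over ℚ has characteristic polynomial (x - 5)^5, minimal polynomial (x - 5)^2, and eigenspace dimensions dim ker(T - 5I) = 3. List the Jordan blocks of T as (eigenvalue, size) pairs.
λ = 5: algebraic multiplicity 5 (exponent in χ_T), largest block size 2 (exponent in m_T), 3 blocks (geometric multiplicity). These force block sizes [2, 2, 1].

Jordan blocks: (5, 2), (5, 2), (5, 1)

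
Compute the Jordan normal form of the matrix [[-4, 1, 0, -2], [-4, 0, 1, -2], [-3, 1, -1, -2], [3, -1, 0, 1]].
J = [[-1, 1, 0, 0], [0, -1, 1, 0], [0, 0, -1, 0], [0, 0, 0, -1]]

The characteristic polynomial is det(xI - A) = (x + 1)^4, so the eigenvalues are -1 (algebraic multiplicity 4).

For λ = -1: rank(A + I) = 2, rank((A + I)^2) = 1, rank((A + I)^3) = 0. The eigenspace has dimension 4 - 2 = 2, so there are 2 Jordan blocks; the rank sequence gives block sizes [3, 1].

Assembling the blocks gives the Jordan form J above.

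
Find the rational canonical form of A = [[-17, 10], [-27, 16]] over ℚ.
The invariant factors of A (the non-unit diagonal entries of the Smith normal form of xI - A over ℚ[x]) are (x - 1)(x + 2), each dividing the next. The characteristic polynomial is their product, (x - 1)(x + 2).

The rational canonical form is the block-diagonal matrix of companion matrices C(f_i):
R = [[0, 2], [1, -1]].

R = [[0, 2], [1, -1]]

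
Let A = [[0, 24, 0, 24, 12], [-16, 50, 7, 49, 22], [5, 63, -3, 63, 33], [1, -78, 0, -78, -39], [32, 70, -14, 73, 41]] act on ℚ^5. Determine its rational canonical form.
The invariant factors of A (the non-unit diagonal entries of the Smith normal form of xI - A over ℚ[x]) are x^2 - 3x + 3, (x - 4)(x^2 - 3x + 3), each dividing the next. The characteristic polynomial is their product, (x - 4)(x^2 - 3x + 3)^2.

The rational canonical form is the block-diagonal matrix of companion matrices C(f_i):
R = [[0, -3, 0, 0, 0], [1, 3, 0, 0, 0], [0, 0, 0, 0, 12], [0, 0, 1, 0, -15], [0, 0, 0, 1, 7]].

Note the characteristic polynomial does not split into linear factors over ℚ, so A has no Jordan form over ℚ; the rational canonical form exists over any field.

R = [[0, -3, 0, 0, 0], [1, 3, 0, 0, 0], [0, 0, 0, 0, 12], [0, 0, 1, 0, -15], [0, 0, 0, 1, 7]]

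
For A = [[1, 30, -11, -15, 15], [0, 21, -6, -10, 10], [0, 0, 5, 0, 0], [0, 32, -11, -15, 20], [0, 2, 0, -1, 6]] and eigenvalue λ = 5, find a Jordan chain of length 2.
We seek v_1 ∈ ker((A - 5I)^2) \ ker(A - 5I), then set v_{i+1} = (A - 5I) v_i.

One such chain is v_1 = [[1, 1, 1, 2, 1]]^T, v_2 = [[0, 0, 0, 1, 1]]^T. Check: (A - 5I) v_2 = [[0, 0, 0, 0, 0]]^T = 0.

v_1 = [[1, 1, 1, 2, 1]]^T, v_2 = [[0, 0, 0, 1, 1]]^T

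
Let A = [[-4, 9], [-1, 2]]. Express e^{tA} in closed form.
A has Jordan form J = [[-1, 1], [0, -1]] with A = PJP^{-1}, so e^{tA} = P e^{tJ} P^{-1}.

For a Jordan block J_k(λ), e^{tJ_k(λ)} = e^{λt} · (I + tN + t^2 N^2/2! + ... + t^{k-1} N^{k-1}/(k-1)!) where N is the nilpotent superdiagonal part.

Assembling the blocks and conjugating back gives the entries of e^{tA} as shown above.

e^{tA} = [[(1 - 3*t)*e^{-t}, 9*t*e^{-t}], [-t*e^{-t}, (3*t + 1)*e^{-t}]]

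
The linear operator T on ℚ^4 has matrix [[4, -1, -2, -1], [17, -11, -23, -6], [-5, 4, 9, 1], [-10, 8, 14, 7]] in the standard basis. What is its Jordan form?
The characteristic polynomial is det(xI - A) = (x - 3)(x - 2)^3, so the eigenvalues are 2 (algebraic multiplicity 3), 3 (algebraic multiplicity 1).

For λ = 2: rank(A - 2I) = 3, rank((A - 2I)^2) = 2, rank((A - 2I)^3) = 1. The eigenspace has dimension 4 - 3 = 1, so there is 1 Jordan block; the rank sequence gives block sizes [3].

For λ = 3: algebraic multiplicity 1 gives one 1×1 block.

Assembling the blocks gives the Jordan form J above.

J = [[2, 1, 0, 0], [0, 2, 1, 0], [0, 0, 2, 0], [0, 0, 0, 3]]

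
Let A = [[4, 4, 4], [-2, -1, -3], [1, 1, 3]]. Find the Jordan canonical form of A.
J = [[2, 1, 0], [0, 2, 1], [0, 0, 2]]

The characteristic polynomial is det(xI - A) = (x - 2)^3, so the eigenvalues are 2 (algebraic multiplicity 3).

For λ = 2: rank(A - 2I) = 2, rank((A - 2I)^2) = 1, rank((A - 2I)^3) = 0. The eigenspace has dimension 3 - 2 = 1, so there is 1 Jordan block; the rank sequence gives block sizes [3].

Assembling the blocks gives the Jordan form J above.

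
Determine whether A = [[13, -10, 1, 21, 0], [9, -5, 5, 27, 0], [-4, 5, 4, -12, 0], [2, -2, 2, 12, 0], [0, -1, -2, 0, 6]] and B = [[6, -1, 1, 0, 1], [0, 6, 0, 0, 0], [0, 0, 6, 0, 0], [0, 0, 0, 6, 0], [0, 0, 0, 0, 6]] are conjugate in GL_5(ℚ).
No.

Both have characteristic polynomial (x - 6)^5, but the minimal polynomial of A is (x - 6)^3 while the minimal polynomial of B is (x - 6)^2. The minimal polynomial is a similarity invariant, so A and B are not similar.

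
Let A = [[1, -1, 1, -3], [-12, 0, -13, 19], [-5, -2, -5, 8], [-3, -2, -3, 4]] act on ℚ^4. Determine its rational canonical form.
R = [[0, 0, 0, 0], [1, 0, 0, -4], [0, 1, 0, 1], [0, 0, 1, 0]]

The invariant factors of A (the non-unit diagonal entries of the Smith normal form of xI - A over ℚ[x]) are x(x^3 - x + 4), each dividing the next. The characteristic polynomial is their product, x(x^3 - x + 4).

The rational canonical form is the block-diagonal matrix of companion matrices C(f_i):
R = [[0, 0, 0, 0], [1, 0, 0, -4], [0, 1, 0, 1], [0, 0, 1, 0]].

Note the characteristic polynomial does not split into linear factors over ℚ, so A has no Jordan form over ℚ; the rational canonical form exists over any field.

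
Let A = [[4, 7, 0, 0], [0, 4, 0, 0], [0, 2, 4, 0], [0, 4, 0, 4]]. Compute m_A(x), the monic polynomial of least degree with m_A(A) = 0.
The characteristic polynomial factors as (x - 4)^4. The minimal polynomial is ∏(x - λ)^{k_λ} where k_λ is the size of the largest Jordan block at λ.

For λ = 4: rank(A - 4I) = 1, and the largest Jordan block has size 2 (the smallest k with rank((A - 4I)^k) = rank((A - 4I)^(k+1))).

So m_A(x) = (x - 4)^2.

m_A(x) = (x - 4)^2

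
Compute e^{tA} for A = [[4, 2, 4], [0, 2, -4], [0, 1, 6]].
e^{tA} = [[e^{4*t}, 2*t*e^{4*t}, 4*t*e^{4*t}], [0, (1 - 2*t)*e^{4*t}, -4*t*e^{4*t}], [0, t*e^{4*t}, (2*t + 1)*e^{4*t}]]

A has Jordan form J = [[4, 1, 0], [0, 4, 0], [0, 0, 4]] with A = PJP^{-1}, so e^{tA} = P e^{tJ} P^{-1}.

For a Jordan block J_k(λ), e^{tJ_k(λ)} = e^{λt} · (I + tN + t^2 N^2/2! + ... + t^{k-1} N^{k-1}/(k-1)!) where N is the nilpotent superdiagonal part.

Assembling the blocks and conjugating back gives the entries of e^{tA} as shown above.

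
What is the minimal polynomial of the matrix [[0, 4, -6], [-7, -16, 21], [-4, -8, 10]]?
The characteristic polynomial factors as (x + 2)^3. The minimal polynomial is ∏(x - λ)^{k_λ} where k_λ is the size of the largest Jordan block at λ.

For λ = -2: rank(A + 2I) = 1, and the largest Jordan block has size 2 (the smallest k with rank((A + 2I)^k) = rank((A + 2I)^(k+1))).

So m_A(x) = (x + 2)^2.

m_A(x) = (x + 2)^2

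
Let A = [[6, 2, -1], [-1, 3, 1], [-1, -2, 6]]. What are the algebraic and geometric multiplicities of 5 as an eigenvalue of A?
The characteristic polynomial is (x - 5)^3, so the factor x - 5 appears with exponent 3: the algebraic multiplicity is 3.

rank(A - 5I) = 1, so the eigenspace has dimension 3 - 1 = 2: the geometric multiplicity is 2.

Since 2 < 3, A is not diagonalizable.

algebraic multiplicity 3, geometric multiplicity 2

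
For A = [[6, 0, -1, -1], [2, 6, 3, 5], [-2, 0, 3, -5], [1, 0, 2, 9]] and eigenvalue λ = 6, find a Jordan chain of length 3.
v_1 = [[1, -3, 2, -1]]^T, v_2 = [[-1, 3, -3, 2]]^T, v_3 = [[1, -1, 1, -1]]^T

We seek v_1 ∈ ker((A - 6I)^3) \ ker((A - 6I)^2), then set v_{i+1} = (A - 6I) v_i.

One such chain is v_1 = [[1, -3, 2, -1]]^T, v_2 = [[-1, 3, -3, 2]]^T, v_3 = [[1, -1, 1, -1]]^T. Check: (A - 6I) v_3 = [[0, 0, 0, 0]]^T = 0.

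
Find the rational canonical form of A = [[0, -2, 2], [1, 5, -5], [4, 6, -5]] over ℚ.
The invariant factors of A (the non-unit diagonal entries of the Smith normal form of xI - A over ℚ[x]) are x^3 - x - 2, each dividing the next. The characteristic polynomial is their product, x^3 - x - 2.

The rational canonical form is the block-diagonal matrix of companion matrices C(f_i):
R = [[0, 0, 2], [1, 0, 1], [0, 1, 0]].

Note the characteristic polynomial does not split into linear factors over ℚ, so A has no Jordan form over ℚ; the rational canonical form exists over any field.

R = [[0, 0, 2], [1, 0, 1], [0, 1, 0]]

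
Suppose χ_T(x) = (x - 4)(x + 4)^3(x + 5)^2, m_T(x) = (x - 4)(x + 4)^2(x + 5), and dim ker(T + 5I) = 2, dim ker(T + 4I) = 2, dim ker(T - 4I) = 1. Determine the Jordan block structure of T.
λ = -5: algebraic multiplicity 2 (exponent in χ_T), largest block size 1 (exponent in m_T), 2 blocks (geometric multiplicity). These force block sizes [1, 1].
λ = -4: algebraic multiplicity 3 (exponent in χ_T), largest block size 2 (exponent in m_T), 2 blocks (geometric multiplicity). These force block sizes [2, 1].
λ = 4: algebraic multiplicity 1 (exponent in χ_T), largest block size 1 (exponent in m_T), 1 block (geometric multiplicity). This forces block sizes [1].

Jordan blocks: (-5, 1), (-5, 1), (-4, 2), (-4, 1), (4, 1)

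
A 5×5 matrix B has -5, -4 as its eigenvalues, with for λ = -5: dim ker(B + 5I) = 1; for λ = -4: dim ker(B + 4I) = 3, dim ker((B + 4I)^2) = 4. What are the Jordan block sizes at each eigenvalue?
Jordan blocks: (-5, 1), (-4, 2), (-4, 1), (-4, 1)

λ = -5: successive nullity increments [1] count blocks of size ≥ k; block sizes are [1].
λ = -4: successive nullity increments [3, 1] count blocks of size ≥ k; block sizes are [2, 1, 1].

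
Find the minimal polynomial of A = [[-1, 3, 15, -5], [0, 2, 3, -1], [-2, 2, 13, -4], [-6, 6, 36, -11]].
m_A(x) = (x - 2)(x - 1)(x + 1)

The characteristic polynomial factors as (x - 2)(x - 1)^2(x + 1). The minimal polynomial is ∏(x - λ)^{k_λ} where k_λ is the size of the largest Jordan block at λ.

For λ = -1: rank(A + I) = 3, and the largest Jordan block has size 1 (the smallest k with rank((A + I)^k) = rank((A + I)^(k+1))).
For λ = 1: rank(A - I) = 2, and the largest Jordan block has size 1 (the smallest k with rank((A - I)^k) = rank((A - I)^(k+1))).
For λ = 2: rank(A - 2I) = 3, and the largest Jordan block has size 1 (the smallest k with rank((A - 2I)^k) = rank((A - 2I)^(k+1))).

So m_A(x) = (x - 2)(x - 1)(x + 1).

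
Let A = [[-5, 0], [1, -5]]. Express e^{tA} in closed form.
e^{tA} = [[e^{-5*t}, 0], [t*e^{-5*t}, e^{-5*t}]]

A has Jordan form J = [[-5, 1], [0, -5]] with A = PJP^{-1}, so e^{tA} = P e^{tJ} P^{-1}.

For a Jordan block J_k(λ), e^{tJ_k(λ)} = e^{λt} · (I + tN + t^2 N^2/2! + ... + t^{k-1} N^{k-1}/(k-1)!) where N is the nilpotent superdiagonal part.

Assembling the blocks and conjugating back gives the entries of e^{tA} as shown above.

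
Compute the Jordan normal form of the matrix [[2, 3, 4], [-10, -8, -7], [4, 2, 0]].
The characteristic polynomial is det(xI - A) = (x + 2)^3, so the eigenvalues are -2 (algebraic multiplicity 3).

For λ = -2: rank(A + 2I) = 2, rank((A + 2I)^2) = 1, rank((A + 2I)^3) = 0. The eigenspace has dimension 3 - 2 = 1, so there is 1 Jordan block; the rank sequence gives block sizes [3].

Assembling the blocks gives the Jordan form J above.

J = [[-2, 1, 0], [0, -2, 1], [0, 0, -2]]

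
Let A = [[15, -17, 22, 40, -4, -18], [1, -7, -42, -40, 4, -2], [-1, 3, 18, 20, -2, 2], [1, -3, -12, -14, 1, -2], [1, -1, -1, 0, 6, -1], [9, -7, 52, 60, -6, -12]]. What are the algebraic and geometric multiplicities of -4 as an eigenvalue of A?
algebraic multiplicity 3, geometric multiplicity 2

The characteristic polynomial is (x - 6)^3(x + 4)^3, so the factor x + 4 appears with exponent 3: the algebraic multiplicity is 3.

rank(A + 4I) = 4, so the eigenspace has dimension 6 - 4 = 2: the geometric multiplicity is 2.

Since 2 < 3, A is not diagonalizable.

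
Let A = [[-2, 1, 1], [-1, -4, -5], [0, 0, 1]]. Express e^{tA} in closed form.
A has Jordan form J = [[-3, 1, 0], [0, -3, 0], [0, 0, 1]] with A = PJP^{-1}, so e^{tA} = P e^{tJ} P^{-1}.

For a Jordan block J_k(λ), e^{tJ_k(λ)} = e^{λt} · (I + tN + t^2 N^2/2! + ... + t^{k-1} N^{k-1}/(k-1)!) where N is the nilpotent superdiagonal part.

Assembling the blocks and conjugating back gives the entries of e^{tA} as shown above.

e^{tA} = [[(t + 1)*e^{-3*t}, t*e^{-3*t}, t*e^{-3*t}], [-t*e^{-3*t}, (1 - t)*e^{-3*t}, (-t - e^{4*t} + 1)*e^{-3*t}], [0, 0, e^{t}]]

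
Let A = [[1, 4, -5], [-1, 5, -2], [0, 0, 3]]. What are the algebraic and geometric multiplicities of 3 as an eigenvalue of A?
algebraic multiplicity 3, geometric multiplicity 1

The characteristic polynomial is (x - 3)^3, so the factor x - 3 appears with exponent 3: the algebraic multiplicity is 3.

rank(A - 3I) = 2, so the eigenspace has dimension 3 - 2 = 1: the geometric multiplicity is 1.

Since 1 < 3, A is not diagonalizable.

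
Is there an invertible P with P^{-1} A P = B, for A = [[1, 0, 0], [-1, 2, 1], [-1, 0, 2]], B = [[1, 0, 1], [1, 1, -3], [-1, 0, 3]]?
Two matrices over a field are similar if and only if they have the same invariant factors.

Both A and B have characteristic polynomial (x - 2)^2(x - 1) and minimal polynomial (x - 2)^2(x - 1). Computing further, both have invariant factors (x - 2)^2(x - 1). Hence A and B are similar.

Yes.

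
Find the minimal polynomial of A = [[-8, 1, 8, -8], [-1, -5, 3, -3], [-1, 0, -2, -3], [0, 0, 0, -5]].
The characteristic polynomial factors as (x + 5)^4. The minimal polynomial is ∏(x - λ)^{k_λ} where k_λ is the size of the largest Jordan block at λ.

For λ = -5: rank(A + 5I) = 2, and the largest Jordan block has size 3 (the smallest k with rank((A + 5I)^k) = rank((A + 5I)^(k+1))).

So m_A(x) = (x + 5)^3.

m_A(x) = (x + 5)^3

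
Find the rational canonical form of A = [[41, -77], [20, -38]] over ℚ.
The invariant factors of A (the non-unit diagonal entries of the Smith normal form of xI - A over ℚ[x]) are (x - 6)(x + 3), each dividing the next. The characteristic polynomial is their product, (x - 6)(x + 3).

The rational canonical form is the block-diagonal matrix of companion matrices C(f_i):
R = [[0, 18], [1, 3]].

R = [[0, 18], [1, 3]]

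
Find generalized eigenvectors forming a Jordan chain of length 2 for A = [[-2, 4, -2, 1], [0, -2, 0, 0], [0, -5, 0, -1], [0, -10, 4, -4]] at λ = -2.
We seek v_1 ∈ ker((A + 2I)^2) \ ker(A + 2I), then set v_{i+1} = (A + 2I) v_i.

One such chain is v_1 = [[-1, 1, 1, -1]]^T, v_2 = [[1, 0, -2, -4]]^T. Check: (A + 2I) v_2 = [[0, 0, 0, 0]]^T = 0.

v_1 = [[-1, 1, 1, -1]]^T, v_2 = [[1, 0, -2, -4]]^T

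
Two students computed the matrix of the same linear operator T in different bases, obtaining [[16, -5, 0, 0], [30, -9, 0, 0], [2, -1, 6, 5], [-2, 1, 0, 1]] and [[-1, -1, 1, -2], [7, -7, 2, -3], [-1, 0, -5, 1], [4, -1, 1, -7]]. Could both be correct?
No.

trace(A) = 14 but trace(B) = -20. The trace is a similarity invariant, so A and B are not similar.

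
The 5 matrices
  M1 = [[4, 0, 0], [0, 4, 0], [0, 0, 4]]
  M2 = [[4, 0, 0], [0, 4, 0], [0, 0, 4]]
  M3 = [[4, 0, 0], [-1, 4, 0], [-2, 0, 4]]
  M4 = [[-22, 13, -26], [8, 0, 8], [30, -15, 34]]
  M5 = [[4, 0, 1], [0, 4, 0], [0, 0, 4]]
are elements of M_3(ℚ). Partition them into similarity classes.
2 classes: {M1, M2}, {M3, M4, M5}

Characteristic polynomials: χ_{M1} = (x - 4)^3, χ_{M2} = (x - 4)^3, χ_{M3} = (x - 4)^3, χ_{M4} = (x - 4)^3, χ_{M5} = (x - 4)^3.

{M1, M2}: invariant factors x - 4, x - 4, x - 4.

{M3, M4, M5}: invariant factors x - 4, (x - 4)^2.

Matrices are similar if and only if their invariant-factor lists agree; the partition into similarity classes is {M1, M2}, {M3, M4, M5}.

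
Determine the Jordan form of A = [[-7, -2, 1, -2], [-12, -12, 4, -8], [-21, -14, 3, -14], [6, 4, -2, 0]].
J = [[-4, 1, 0, 0], [0, -4, 0, 0], [0, 0, -4, 0], [0, 0, 0, -4]]

The characteristic polynomial is det(xI - A) = (x + 4)^4, so the eigenvalues are -4 (algebraic multiplicity 4).

For λ = -4: rank(A + 4I) = 1, rank((A + 4I)^2) = 0. The eigenspace has dimension 4 - 1 = 3, so there are 3 Jordan blocks; the rank sequence gives block sizes [2, 1, 1].

Assembling the blocks gives the Jordan form J above.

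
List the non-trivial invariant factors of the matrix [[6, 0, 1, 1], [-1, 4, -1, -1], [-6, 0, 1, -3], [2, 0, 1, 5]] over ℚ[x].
x - 4, (x - 4)^3

The Jordan structure of A has elementary divisors (x - 4)^3, (x - 4). Arranging the block sizes at each eigenvalue in decreasing order and taking row products gives the invariant factors.

Invariant factors (smallest first, each dividing the next): x - 4, (x - 4)^3.

Check: the last factor (x - 4)^3 is the minimal polynomial, and the product (x - 4)^4 is the characteristic polynomial.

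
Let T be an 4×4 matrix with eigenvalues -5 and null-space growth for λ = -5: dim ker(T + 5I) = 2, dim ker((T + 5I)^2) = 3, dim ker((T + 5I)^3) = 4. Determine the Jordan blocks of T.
Jordan blocks: (-5, 3), (-5, 1)

λ = -5: successive nullity increments [2, 1, 1] count blocks of size ≥ k; block sizes are [3, 1].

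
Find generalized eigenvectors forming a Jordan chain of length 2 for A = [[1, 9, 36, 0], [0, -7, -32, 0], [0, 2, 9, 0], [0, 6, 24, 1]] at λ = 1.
We seek v_1 ∈ ker((A - I)^2) \ ker(A - I), then set v_{i+1} = (A - I) v_i.

One such chain is v_1 = [[-1, 1, 0, 0]]^T, v_2 = [[9, -8, 2, 6]]^T. Check: (A - I) v_2 = [[0, 0, 0, 0]]^T = 0.

v_1 = [[-1, 1, 0, 0]]^T, v_2 = [[9, -8, 2, 6]]^T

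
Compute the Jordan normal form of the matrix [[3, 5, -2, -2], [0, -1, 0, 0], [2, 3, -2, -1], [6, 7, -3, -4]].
The characteristic polynomial is det(xI - A) = (x + 1)^4, so the eigenvalues are -1 (algebraic multiplicity 4).

For λ = -1: rank(A + I) = 2, rank((A + I)^2) = 0. The eigenspace has dimension 4 - 2 = 2, so there are 2 Jordan blocks; the rank sequence gives block sizes [2, 2].

Assembling the blocks gives the Jordan form J above.

J = [[-1, 1, 0, 0], [0, -1, 0, 0], [0, 0, -1, 1], [0, 0, 0, -1]]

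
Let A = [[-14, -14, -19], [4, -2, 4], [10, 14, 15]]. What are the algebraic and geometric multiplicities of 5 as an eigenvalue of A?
The characteristic polynomial is (x - 5)(x + 2)(x + 4), so the factor x - 5 appears with exponent 1: the algebraic multiplicity is 1.

rank(A - 5I) = 2, so the eigenspace has dimension 3 - 2 = 1: the geometric multiplicity is 1.

algebraic multiplicity 1, geometric multiplicity 1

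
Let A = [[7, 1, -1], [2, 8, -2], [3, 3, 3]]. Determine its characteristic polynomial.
χ_A(x) = (x - 6)^3

xI - A = [[x - 7, -1, 1], [-2, x - 8, 2], [-3, -3, x - 3]].

Expanding det(xI - A) along the first row:
det(xI - A) = + (x - 7)·det([[x - 8, 2], [-3, x - 3]]) - (-1)·det([[-2, 2], [-3, x - 3]]) + (1)·det([[-2, x - 8], [-3, -3]]).

Evaluating gives χ_A(x) = x^3 - 18x^2 + 108x - 216 = (x - 6)^3.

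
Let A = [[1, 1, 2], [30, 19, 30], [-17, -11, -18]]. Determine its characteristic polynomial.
χ_A(x) = (x - 4)(x + 1)^2

xI - A = [[x - 1, -1, -2], [-30, x - 19, -30], [17, 11, x + 18]].

Expanding det(xI - A) along the first row:
det(xI - A) = + (x - 1)·det([[x - 19, -30], [11, x + 18]]) - (-1)·det([[-30, -30], [17, x + 18]]) + (-2)·det([[-30, x - 19], [17, 11]]).

Evaluating gives χ_A(x) = x^3 - 2x^2 - 7x - 4 = (x - 4)(x + 1)^2.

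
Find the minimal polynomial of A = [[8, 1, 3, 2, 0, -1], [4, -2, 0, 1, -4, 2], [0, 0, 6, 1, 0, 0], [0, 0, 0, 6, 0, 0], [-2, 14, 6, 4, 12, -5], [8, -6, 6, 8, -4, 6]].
The characteristic polynomial factors as (x - 6)^6. The minimal polynomial is ∏(x - λ)^{k_λ} where k_λ is the size of the largest Jordan block at λ.

For λ = 6: rank(A - 6I) = 3, and the largest Jordan block has size 2 (the smallest k with rank((A - 6I)^k) = rank((A - 6I)^(k+1))).

So m_A(x) = (x - 6)^2.

m_A(x) = (x - 6)^2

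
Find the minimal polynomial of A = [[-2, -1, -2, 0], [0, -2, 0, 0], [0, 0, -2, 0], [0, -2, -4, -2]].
The characteristic polynomial factors as (x + 2)^4. The minimal polynomial is ∏(x - λ)^{k_λ} where k_λ is the size of the largest Jordan block at λ.

For λ = -2: rank(A + 2I) = 1, and the largest Jordan block has size 2 (the smallest k with rank((A + 2I)^k) = rank((A + 2I)^(k+1))).

So m_A(x) = (x + 2)^2.

m_A(x) = (x + 2)^2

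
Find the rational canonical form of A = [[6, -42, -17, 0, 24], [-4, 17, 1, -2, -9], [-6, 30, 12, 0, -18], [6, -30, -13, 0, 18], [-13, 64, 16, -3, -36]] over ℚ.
R = [[0, 6, 0, 0, 0], [1, 0, 0, 0, 0], [0, 0, 0, 0, 6], [0, 0, 1, 0, 6], [0, 0, 0, 1, -1]]

The invariant factors of A (the non-unit diagonal entries of the Smith normal form of xI - A over ℚ[x]) are x^2 - 6, (x + 1)(x^2 - 6), each dividing the next. The characteristic polynomial is their product, (x + 1)(x^2 - 6)^2.

The rational canonical form is the block-diagonal matrix of companion matrices C(f_i):
R = [[0, 6, 0, 0, 0], [1, 0, 0, 0, 0], [0, 0, 0, 0, 6], [0, 0, 1, 0, 6], [0, 0, 0, 1, -1]].

Note the characteristic polynomial does not split into linear factors over ℚ, so A has no Jordan form over ℚ; the rational canonical form exists over any field.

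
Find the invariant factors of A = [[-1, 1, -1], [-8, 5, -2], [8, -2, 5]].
The Jordan structure of A has elementary divisors (x - 3)^2, (x - 3). Arranging the block sizes at each eigenvalue in decreasing order and taking row products gives the invariant factors.

Invariant factors (smallest first, each dividing the next): x - 3, (x - 3)^2.

Check: the last factor (x - 3)^2 is the minimal polynomial, and the product (x - 3)^3 is the characteristic polynomial.

x - 3, (x - 3)^2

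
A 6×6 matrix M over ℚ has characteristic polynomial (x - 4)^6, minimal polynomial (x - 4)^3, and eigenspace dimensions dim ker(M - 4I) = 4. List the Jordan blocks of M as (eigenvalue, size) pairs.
λ = 4: algebraic multiplicity 6 (exponent in χ_M), largest block size 3 (exponent in m_M), 4 blocks (geometric multiplicity). These force block sizes [3, 1, 1, 1].

Jordan blocks: (4, 3), (4, 1), (4, 1), (4, 1)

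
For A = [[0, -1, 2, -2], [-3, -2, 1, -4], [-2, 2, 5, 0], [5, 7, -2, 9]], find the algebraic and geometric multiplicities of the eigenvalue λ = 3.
algebraic multiplicity 4, geometric multiplicity 2

The characteristic polynomial is (x - 3)^4, so the factor x - 3 appears with exponent 4: the algebraic multiplicity is 4.

rank(A - 3I) = 2, so the eigenspace has dimension 4 - 2 = 2: the geometric multiplicity is 2.

Since 2 < 4, A is not diagonalizable.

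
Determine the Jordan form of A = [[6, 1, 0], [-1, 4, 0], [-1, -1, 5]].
J = [[5, 1, 0], [0, 5, 0], [0, 0, 5]]

The characteristic polynomial is det(xI - A) = (x - 5)^3, so the eigenvalues are 5 (algebraic multiplicity 3).

For λ = 5: rank(A - 5I) = 1, rank((A - 5I)^2) = 0. The eigenspace has dimension 3 - 1 = 2, so there are 2 Jordan blocks; the rank sequence gives block sizes [2, 1].

Assembling the blocks gives the Jordan form J above.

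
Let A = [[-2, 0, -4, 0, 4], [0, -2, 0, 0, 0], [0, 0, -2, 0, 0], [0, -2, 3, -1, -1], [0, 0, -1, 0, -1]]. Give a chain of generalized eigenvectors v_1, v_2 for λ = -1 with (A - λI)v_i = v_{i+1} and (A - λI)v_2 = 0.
We seek v_1 ∈ ker((A + I)^2) \ ker(A + I), then set v_{i+1} = (A + I) v_i.

One such chain is v_1 = [[4, 0, 0, -2, 1]]^T, v_2 = [[0, 0, 0, -1, 0]]^T. Check: (A + I) v_2 = [[0, 0, 0, 0, 0]]^T = 0.

v_1 = [[4, 0, 0, -2, 1]]^T, v_2 = [[0, 0, 0, -1, 0]]^T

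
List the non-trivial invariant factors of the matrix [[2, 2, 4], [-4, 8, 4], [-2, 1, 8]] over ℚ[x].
The Jordan structure of A has elementary divisors (x - 6)^2, (x - 6). Arranging the block sizes at each eigenvalue in decreasing order and taking row products gives the invariant factors.

Invariant factors (smallest first, each dividing the next): x - 6, (x - 6)^2.

Check: the last factor (x - 6)^2 is the minimal polynomial, and the product (x - 6)^3 is the characteristic polynomial.

x - 6, (x - 6)^2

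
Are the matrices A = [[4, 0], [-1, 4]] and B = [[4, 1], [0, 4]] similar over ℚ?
Two matrices over a field are similar if and only if they have the same invariant factors.

Both A and B have characteristic polynomial (x - 4)^2 and minimal polynomial (x - 4)^2. Computing further, both have invariant factors (x - 4)^2. Hence A and B are similar.

Yes.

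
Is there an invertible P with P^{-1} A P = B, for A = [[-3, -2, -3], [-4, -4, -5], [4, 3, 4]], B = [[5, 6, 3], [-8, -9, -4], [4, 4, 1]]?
Both have characteristic polynomial (x + 1)^3, but the minimal polynomial of A is (x + 1)^3 while the minimal polynomial of B is (x + 1)^2. The minimal polynomial is a similarity invariant, so A and B are not similar.

No.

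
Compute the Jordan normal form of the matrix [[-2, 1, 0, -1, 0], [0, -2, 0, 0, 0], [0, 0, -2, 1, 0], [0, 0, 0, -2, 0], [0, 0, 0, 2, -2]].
The characteristic polynomial is det(xI - A) = (x + 2)^5, so the eigenvalues are -2 (algebraic multiplicity 5).

For λ = -2: rank(A + 2I) = 2, rank((A + 2I)^2) = 0. The eigenspace has dimension 5 - 2 = 3, so there are 3 Jordan blocks; the rank sequence gives block sizes [2, 2, 1].

Assembling the blocks gives the Jordan form J above.

J = [[-2, 1, 0, 0, 0], [0, -2, 0, 0, 0], [0, 0, -2, 1, 0], [0, 0, 0, -2, 0], [0, 0, 0, 0, -2]]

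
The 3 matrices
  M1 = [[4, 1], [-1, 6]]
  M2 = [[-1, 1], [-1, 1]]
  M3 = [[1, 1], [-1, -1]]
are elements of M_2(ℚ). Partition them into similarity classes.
2 classes: {M1}, {M2, M3}

Characteristic polynomials: χ_{M1} = (x - 5)^2, χ_{M2} = x^2, χ_{M3} = x^2.

{M1}: invariant factors (x - 5)^2.

{M2, M3}: invariant factors x^2.

Matrices are similar if and only if their invariant-factor lists agree; the partition into similarity classes is {M1}, {M2, M3}.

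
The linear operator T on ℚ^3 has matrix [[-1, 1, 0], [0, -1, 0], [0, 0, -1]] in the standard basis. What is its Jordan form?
The characteristic polynomial is det(xI - A) = (x + 1)^3, so the eigenvalues are -1 (algebraic multiplicity 3).

For λ = -1: rank(A + I) = 1, rank((A + I)^2) = 0. The eigenspace has dimension 3 - 1 = 2, so there are 2 Jordan blocks; the rank sequence gives block sizes [2, 1].

Assembling the blocks gives the Jordan form J above.

J = [[-1, 1, 0], [0, -1, 0], [0, 0, -1]]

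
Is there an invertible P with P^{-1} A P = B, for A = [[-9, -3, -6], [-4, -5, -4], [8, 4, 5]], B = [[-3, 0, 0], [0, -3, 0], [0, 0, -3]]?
Both have characteristic polynomial (x + 3)^3, but the minimal polynomial of A is (x + 3)^2 while the minimal polynomial of B is x + 3. The minimal polynomial is a similarity invariant, so A and B are not similar.

No.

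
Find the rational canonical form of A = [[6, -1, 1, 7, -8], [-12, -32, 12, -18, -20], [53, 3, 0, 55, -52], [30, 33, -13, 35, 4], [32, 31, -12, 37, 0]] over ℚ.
The invariant factors of A (the non-unit diagonal entries of the Smith normal form of xI - A over ℚ[x]) are x - 6, (x - 6)(x - 1)(x + 2)^2, each dividing the next. The characteristic polynomial is their product, (x - 6)^2(x - 1)(x + 2)^2.

The rational canonical form is the block-diagonal matrix of companion matrices C(f_i):
R = [[6, 0, 0, 0, 0], [0, 0, 0, 0, -24], [0, 1, 0, 0, 4], [0, 0, 1, 0, 18], [0, 0, 0, 1, 3]].

R = [[6, 0, 0, 0, 0], [0, 0, 0, 0, -24], [0, 1, 0, 0, 4], [0, 0, 1, 0, 18], [0, 0, 0, 1, 3]]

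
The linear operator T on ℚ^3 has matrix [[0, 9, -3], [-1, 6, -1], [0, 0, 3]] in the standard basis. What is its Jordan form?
J = [[3, 1, 0], [0, 3, 0], [0, 0, 3]]

The characteristic polynomial is det(xI - A) = (x - 3)^3, so the eigenvalues are 3 (algebraic multiplicity 3).

For λ = 3: rank(A - 3I) = 1, rank((A - 3I)^2) = 0. The eigenspace has dimension 3 - 1 = 2, so there are 2 Jordan blocks; the rank sequence gives block sizes [2, 1].

Assembling the blocks gives the Jordan form J above.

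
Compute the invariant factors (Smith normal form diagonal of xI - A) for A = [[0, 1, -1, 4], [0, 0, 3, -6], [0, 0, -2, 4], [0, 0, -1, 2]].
The Jordan structure of A has elementary divisors x^3, x. Arranging the block sizes at each eigenvalue in decreasing order and taking row products gives the invariant factors.

Invariant factors (smallest first, each dividing the next): x, x^3.

Check: the last factor x^3 is the minimal polynomial, and the product x^4 is the characteristic polynomial.

x, x^3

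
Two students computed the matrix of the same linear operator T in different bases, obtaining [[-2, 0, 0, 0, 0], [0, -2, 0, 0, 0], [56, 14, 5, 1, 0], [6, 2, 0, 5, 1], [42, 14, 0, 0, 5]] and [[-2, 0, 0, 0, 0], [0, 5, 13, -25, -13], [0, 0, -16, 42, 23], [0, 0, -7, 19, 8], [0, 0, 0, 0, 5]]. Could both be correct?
Yes.

Two matrices over a field are similar if and only if they have the same invariant factors.

Both A and B have characteristic polynomial (x - 5)^3(x + 2)^2 and minimal polynomial (x - 5)^3(x + 2). Computing further, both have invariant factors x + 2, (x - 5)^3(x + 2). Hence A and B are similar.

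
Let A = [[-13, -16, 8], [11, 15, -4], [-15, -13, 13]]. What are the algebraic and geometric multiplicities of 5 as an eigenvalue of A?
The characteristic polynomial is (x - 5)^3, so the factor x - 5 appears with exponent 3: the algebraic multiplicity is 3.

rank(A - 5I) = 2, so the eigenspace has dimension 3 - 2 = 1: the geometric multiplicity is 1.

Since 1 < 3, A is not diagonalizable.

algebraic multiplicity 3, geometric multiplicity 1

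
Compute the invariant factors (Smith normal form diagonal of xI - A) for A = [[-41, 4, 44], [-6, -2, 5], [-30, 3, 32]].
The Jordan structure of A has elementary divisors (x + 5)^2, (x + 1). Arranging the block sizes at each eigenvalue in decreasing order and taking row products gives the invariant factors.

Invariant factors (smallest first, each dividing the next): (x + 1)(x + 5)^2.

Check: the last factor (x + 1)(x + 5)^2 is the minimal polynomial, and the product (x + 1)(x + 5)^2 is the characteristic polynomial.

(x + 1)(x + 5)^2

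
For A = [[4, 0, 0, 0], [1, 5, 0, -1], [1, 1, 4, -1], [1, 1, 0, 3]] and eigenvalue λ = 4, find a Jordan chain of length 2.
We seek v_1 ∈ ker((A - 4I)^2) \ ker(A - 4I), then set v_{i+1} = (A - 4I) v_i.

One such chain is v_1 = [[0, 1, 0, 0]]^T, v_2 = [[0, 1, 1, 1]]^T. Check: (A - 4I) v_2 = [[0, 0, 0, 0]]^T = 0.

v_1 = [[0, 1, 0, 0]]^T, v_2 = [[0, 1, 1, 1]]^T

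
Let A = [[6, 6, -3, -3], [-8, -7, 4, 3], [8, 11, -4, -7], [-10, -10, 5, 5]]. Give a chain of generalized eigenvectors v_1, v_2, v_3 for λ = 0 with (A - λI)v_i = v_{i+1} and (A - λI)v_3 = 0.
v_1 = [[-4, 7, 0, 6]]^T, v_2 = [[0, 1, 3, 0]]^T, v_3 = [[-3, 5, -1, 5]]^T

We seek v_1 ∈ ker(A^3) \ ker(A^2), then set v_{i+1} = A v_i.

One such chain is v_1 = [[-4, 7, 0, 6]]^T, v_2 = [[0, 1, 3, 0]]^T, v_3 = [[-3, 5, -1, 5]]^T. Check: A v_3 = [[0, 0, 0, 0]]^T = 0.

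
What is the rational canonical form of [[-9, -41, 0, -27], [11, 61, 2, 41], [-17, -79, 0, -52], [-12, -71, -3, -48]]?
The invariant factors of A (the non-unit diagonal entries of the Smith normal form of xI - A over ℚ[x]) are x^2(x - 5)(x + 1), each dividing the next. The characteristic polynomial is their product, x^2(x - 5)(x + 1).

The rational canonical form is the block-diagonal matrix of companion matrices C(f_i):
R = [[0, 0, 0, 0], [1, 0, 0, 0], [0, 1, 0, 5], [0, 0, 1, 4]].

R = [[0, 0, 0, 0], [1, 0, 0, 0], [0, 1, 0, 5], [0, 0, 1, 4]]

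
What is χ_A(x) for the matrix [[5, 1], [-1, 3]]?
xI - A = [[x - 5, -1], [1, x - 3]].

Expanding det(xI - A) along the first row:
det(xI - A) = + (x - 5)·det([[x - 3]]) - (-1)·det([[1]]).

Evaluating gives χ_A(x) = x^2 - 8x + 16 = (x - 4)^2.

χ_A(x) = (x - 4)^2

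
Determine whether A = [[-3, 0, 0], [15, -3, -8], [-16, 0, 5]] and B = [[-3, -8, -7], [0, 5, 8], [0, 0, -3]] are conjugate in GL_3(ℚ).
Yes.

Two matrices over a field are similar if and only if they have the same invariant factors.

Both A and B have characteristic polynomial (x - 5)(x + 3)^2 and minimal polynomial (x - 5)(x + 3)^2. Computing further, both have invariant factors (x - 5)(x + 3)^2. Hence A and B are similar.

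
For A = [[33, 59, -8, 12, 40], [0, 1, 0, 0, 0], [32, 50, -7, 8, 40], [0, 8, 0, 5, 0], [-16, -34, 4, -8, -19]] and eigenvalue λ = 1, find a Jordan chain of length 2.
v_1 = [[-6, 1, 0, -2, 4]]^T, v_2 = [[3, 0, 2, 0, -2]]^T

We seek v_1 ∈ ker((A - I)^2) \ ker(A - I), then set v_{i+1} = (A - I) v_i.

One such chain is v_1 = [[-6, 1, 0, -2, 4]]^T, v_2 = [[3, 0, 2, 0, -2]]^T. Check: (A - I) v_2 = [[0, 0, 0, 0, 0]]^T = 0.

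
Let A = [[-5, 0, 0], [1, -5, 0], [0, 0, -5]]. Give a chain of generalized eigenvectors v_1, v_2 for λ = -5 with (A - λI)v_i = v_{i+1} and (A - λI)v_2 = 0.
We seek v_1 ∈ ker((A + 5I)^2) \ ker(A + 5I), then set v_{i+1} = (A + 5I) v_i.

One such chain is v_1 = [[1, -1, 2]]^T, v_2 = [[0, 1, 0]]^T. Check: (A + 5I) v_2 = [[0, 0, 0]]^T = 0.

v_1 = [[1, -1, 2]]^T, v_2 = [[0, 1, 0]]^T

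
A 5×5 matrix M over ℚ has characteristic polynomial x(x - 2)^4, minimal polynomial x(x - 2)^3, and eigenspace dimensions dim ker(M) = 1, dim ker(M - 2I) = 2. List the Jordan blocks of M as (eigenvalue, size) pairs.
Jordan blocks: (0, 1), (2, 3), (2, 1)

λ = 0: algebraic multiplicity 1 (exponent in χ_M), largest block size 1 (exponent in m_M), 1 block (geometric multiplicity). This forces block sizes [1].
λ = 2: algebraic multiplicity 4 (exponent in χ_M), largest block size 3 (exponent in m_M), 2 blocks (geometric multiplicity). These force block sizes [3, 1].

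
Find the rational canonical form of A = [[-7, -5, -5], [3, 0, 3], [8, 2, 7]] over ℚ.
R = [[0, 0, -3], [1, 0, 0], [0, 1, 0]]

The invariant factors of A (the non-unit diagonal entries of the Smith normal form of xI - A over ℚ[x]) are x^3 + 3, each dividing the next. The characteristic polynomial is their product, x^3 + 3.

The rational canonical form is the block-diagonal matrix of companion matrices C(f_i):
R = [[0, 0, -3], [1, 0, 0], [0, 1, 0]].

Note the characteristic polynomial does not split into linear factors over ℚ, so A has no Jordan form over ℚ; the rational canonical form exists over any field.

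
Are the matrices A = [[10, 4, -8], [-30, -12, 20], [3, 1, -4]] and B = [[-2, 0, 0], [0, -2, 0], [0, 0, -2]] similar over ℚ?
No.

Both have characteristic polynomial (x + 2)^3, but the minimal polynomial of A is (x + 2)^2 while the minimal polynomial of B is x + 2. The minimal polynomial is a similarity invariant, so A and B are not similar.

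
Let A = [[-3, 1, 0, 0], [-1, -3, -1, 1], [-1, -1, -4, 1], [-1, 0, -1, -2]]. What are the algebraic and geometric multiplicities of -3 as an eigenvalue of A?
algebraic multiplicity 4, geometric multiplicity 2

The characteristic polynomial is (x + 3)^4, so the factor x + 3 appears with exponent 4: the algebraic multiplicity is 4.

rank(A + 3I) = 2, so the eigenspace has dimension 4 - 2 = 2: the geometric multiplicity is 2.

Since 2 < 4, A is not diagonalizable.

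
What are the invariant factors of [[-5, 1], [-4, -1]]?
The Jordan structure of A has elementary divisors (x + 3)^2. Arranging the block sizes at each eigenvalue in decreasing order and taking row products gives the invariant factors.

Invariant factors (smallest first, each dividing the next): (x + 3)^2.

Check: the last factor (x + 3)^2 is the minimal polynomial, and the product (x + 3)^2 is the characteristic polynomial.

(x + 3)^2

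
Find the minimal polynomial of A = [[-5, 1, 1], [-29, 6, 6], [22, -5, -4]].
m_A(x) = (x + 1)^3

The characteristic polynomial factors as (x + 1)^3. The minimal polynomial is ∏(x - λ)^{k_λ} where k_λ is the size of the largest Jordan block at λ.

For λ = -1: rank(A + I) = 2, and the largest Jordan block has size 3 (the smallest k with rank((A + I)^k) = rank((A + I)^(k+1))).

So m_A(x) = (x + 1)^3.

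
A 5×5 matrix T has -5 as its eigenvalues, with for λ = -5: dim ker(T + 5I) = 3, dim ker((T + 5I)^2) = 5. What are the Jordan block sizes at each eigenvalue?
λ = -5: successive nullity increments [3, 2] count blocks of size ≥ k; block sizes are [2, 2, 1].

Jordan blocks: (-5, 2), (-5, 2), (-5, 1)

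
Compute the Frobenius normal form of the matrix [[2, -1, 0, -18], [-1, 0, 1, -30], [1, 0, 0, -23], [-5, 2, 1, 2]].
R = [[0, 0, 0, -4], [1, 0, 0, -15], [0, 1, 0, 4], [0, 0, 1, 4]]

The invariant factors of A (the non-unit diagonal entries of the Smith normal form of xI - A over ℚ[x]) are (x - 4)(x^3 - 4x - 1), each dividing the next. The characteristic polynomial is their product, (x - 4)(x^3 - 4x - 1).

The rational canonical form is the block-diagonal matrix of companion matrices C(f_i):
R = [[0, 0, 0, -4], [1, 0, 0, -15], [0, 1, 0, 4], [0, 0, 1, 4]].

Note the characteristic polynomial does not split into linear factors over ℚ, so A has no Jordan form over ℚ; the rational canonical form exists over any field.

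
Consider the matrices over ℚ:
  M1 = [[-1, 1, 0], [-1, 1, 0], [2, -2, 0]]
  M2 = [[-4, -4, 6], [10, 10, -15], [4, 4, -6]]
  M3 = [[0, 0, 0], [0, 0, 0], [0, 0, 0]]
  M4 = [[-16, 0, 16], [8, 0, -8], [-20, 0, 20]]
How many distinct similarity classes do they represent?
3 classes: {M1, M2}, {M3}, {M4}

Characteristic polynomials: χ_{M1} = x^3, χ_{M2} = x^3, χ_{M3} = x^3, χ_{M4} = x^2(x - 4).

{M1, M2}: invariant factors x, x^2.

{M3}: invariant factors x, x, x.

{M4}: invariant factors x, x(x - 4).

Matrices are similar if and only if their invariant-factor lists agree; the partition into similarity classes is {M1, M2}, {M3}, {M4}.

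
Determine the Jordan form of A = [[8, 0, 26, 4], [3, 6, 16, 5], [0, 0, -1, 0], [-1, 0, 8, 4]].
The characteristic polynomial is det(xI - A) = (x - 6)^3(x + 1), so the eigenvalues are -1 (algebraic multiplicity 1), 6 (algebraic multiplicity 3).

For λ = -1: algebraic multiplicity 1 gives one 1×1 block.

For λ = 6: rank(A - 6I) = 3, rank((A - 6I)^2) = 2, rank((A - 6I)^3) = 1. The eigenspace has dimension 4 - 3 = 1, so there is 1 Jordan block; the rank sequence gives block sizes [3].

Assembling the blocks gives the Jordan form J above.

J = [[-1, 0, 0, 0], [0, 6, 1, 0], [0, 0, 6, 1], [0, 0, 0, 6]]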